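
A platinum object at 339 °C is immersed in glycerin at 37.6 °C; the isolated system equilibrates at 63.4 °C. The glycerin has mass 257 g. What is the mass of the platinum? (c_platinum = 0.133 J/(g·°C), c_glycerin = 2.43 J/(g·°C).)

m ≈ 440 g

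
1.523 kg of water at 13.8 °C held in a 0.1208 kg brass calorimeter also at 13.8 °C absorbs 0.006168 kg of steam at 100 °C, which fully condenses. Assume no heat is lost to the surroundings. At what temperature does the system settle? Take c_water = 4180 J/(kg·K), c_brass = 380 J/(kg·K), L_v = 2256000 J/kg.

Conservation of energy gives ΣQ = 0:
steam→water at 100 °C releases m L_v = 0.006168×2256000 = 13915
  condensate cools 100→T: 0.006168×4180×(T − 100) = 25.78(T − 100)
  water warms: 1.523×4180×(T − 13.8) = 6366.1(T − 13.8)
  cup: 45.9(T − 13.8)
6437.8 T = 13915 + 2578.2 + 88486 = 104979
T ≈ 16.31 °C (< 100 °C, so full condensation is consistent).

T_f ≈ 16.3 °C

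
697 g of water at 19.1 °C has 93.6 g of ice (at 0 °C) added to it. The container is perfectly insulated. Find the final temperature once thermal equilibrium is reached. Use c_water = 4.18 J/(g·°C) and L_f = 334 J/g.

T_f ≈ 7.4 °C

Setting the total heat transfer to zero:
latent heat to melt: 93.6·334 = 31262; meltwater 0→T: 93.6·4.18·T = 391.25 T; water: 2913.5(T − 19.1)
3304.7 T = 55647 − 31262 = 24385
T ≈ 7.38 °C (positive, so assuming full melt was valid).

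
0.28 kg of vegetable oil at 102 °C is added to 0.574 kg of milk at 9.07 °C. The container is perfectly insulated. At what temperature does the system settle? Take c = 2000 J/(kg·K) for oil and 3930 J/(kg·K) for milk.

T_f is the heat-capacity-weighted average of the initial temperatures:
T_f = (560*102 + 2255.8*9.07) / (560 + 2255.8)
    = 77580 / 2815.8 ≈ 27.55 °C

T_f ≈ 27.6 °C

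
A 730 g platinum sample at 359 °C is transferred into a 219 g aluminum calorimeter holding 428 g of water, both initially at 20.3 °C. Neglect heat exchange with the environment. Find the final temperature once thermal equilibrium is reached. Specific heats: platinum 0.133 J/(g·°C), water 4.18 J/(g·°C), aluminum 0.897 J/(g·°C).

T_f ≈ 36.1 °C

Taking heat into each body as positive, Σ m c ΔT = 0:
730×0.133×(T − 359) + 428×4.18×(T − 20.3) + 219×0.897×(T − 20.3) = 0
2082.6 T = 75161
T = 75161/2082.6 ≈ 36.09 °C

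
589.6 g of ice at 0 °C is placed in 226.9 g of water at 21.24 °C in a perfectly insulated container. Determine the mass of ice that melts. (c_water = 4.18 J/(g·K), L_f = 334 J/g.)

Heat available from the water dropping to 0 °C: 226.9×4.18×21.24 = 20145 J.
Fully melting the ice requires m_ice L_f = 589.6×334 = 196926 J.
Since 20145 < 196926 J, not all the ice melts; equilibrium is at 0 °C.
Mass melted = 20145/334 ≈ 60.31 g.

m_melted ≈ 60.3 g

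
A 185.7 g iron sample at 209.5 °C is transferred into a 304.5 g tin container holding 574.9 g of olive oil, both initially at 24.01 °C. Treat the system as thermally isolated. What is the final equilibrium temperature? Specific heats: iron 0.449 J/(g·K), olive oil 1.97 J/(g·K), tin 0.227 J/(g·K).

T_f ≈ 36.0 °C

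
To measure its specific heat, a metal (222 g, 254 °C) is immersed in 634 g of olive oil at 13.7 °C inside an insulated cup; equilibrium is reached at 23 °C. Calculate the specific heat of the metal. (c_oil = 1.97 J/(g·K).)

Heat lost by the metal = heat gained by the oil:
222·c·(254 − 23) = 634·1.97·(23 − 13.7)
51282 c = 11616  ⇒  c ≈ 0.2265 J/(g·K)

c ≈ 0.227 J/(g·K)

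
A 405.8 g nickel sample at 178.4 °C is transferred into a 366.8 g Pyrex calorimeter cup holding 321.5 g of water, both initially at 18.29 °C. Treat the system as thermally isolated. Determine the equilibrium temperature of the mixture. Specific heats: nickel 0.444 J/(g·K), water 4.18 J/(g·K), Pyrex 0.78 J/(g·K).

T_f ≈ 34.2 °C

Net heat exchanged in the isolated system is zero:
405.8×0.444×(T − 178.4) + 321.5×4.18×(T − 18.29) + 366.8×0.78×(T − 18.29) = 0
180.18(T − 178.4) + 1343.9(T − 18.29) + 286.1(T − 18.29) = 0
(180.18 + 1343.9 + 286.1) T = 180.18×178.4 + 1343.9×18.29 + 286.1×18.29
T = 61955/1810.1 ≈ 34.23 °C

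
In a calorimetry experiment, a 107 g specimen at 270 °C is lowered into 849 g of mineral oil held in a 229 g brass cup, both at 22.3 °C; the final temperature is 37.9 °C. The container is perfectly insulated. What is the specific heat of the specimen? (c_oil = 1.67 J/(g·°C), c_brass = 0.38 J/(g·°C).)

c ≈ 0.945 J/(g·°C)

Conservation of energy gives ΣQ = 0:
107×c×(37.9 − 270) + 849×1.67×(37.9 − 22.3) + 229×0.38×(37.9 − 22.3) = 0
-24835 c = -23476
c = -23476/-24835 ≈ 0.9453 J/(g·°C)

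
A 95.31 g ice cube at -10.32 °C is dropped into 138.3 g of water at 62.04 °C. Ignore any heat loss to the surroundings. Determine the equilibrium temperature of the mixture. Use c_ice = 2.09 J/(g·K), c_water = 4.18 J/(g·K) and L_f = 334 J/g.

T_f ≈ 2.0 °C

Heat gained plus heat lost sum to zero:
ice -10.32→0 °C: 95.31×2.09×10.32 = 2055.7
  melt ice: 95.31×334 = 31834
  warm the meltwater: 398.4 T
  water: 578.09(T − 62.04)
976.49 T = 35865 − 33889 = 1975.7
T ≈ 2.02 °C — above 0 °C, consistent with complete melting.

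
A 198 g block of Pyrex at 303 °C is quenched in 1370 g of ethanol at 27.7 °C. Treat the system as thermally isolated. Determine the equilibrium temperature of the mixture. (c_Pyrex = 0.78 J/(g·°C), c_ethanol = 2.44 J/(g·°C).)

T_f ≈ 39.9 °C

Set heat shed by the hot body equal to heat absorbed by the cold body:
198*0.78*(303 − T) = 1370*2.44*(T − 27.7)
154.44(303 − T) = 3342.8(T − 27.7)
3497.2 T = 139391  ⇒  T ≈ 39.86 °C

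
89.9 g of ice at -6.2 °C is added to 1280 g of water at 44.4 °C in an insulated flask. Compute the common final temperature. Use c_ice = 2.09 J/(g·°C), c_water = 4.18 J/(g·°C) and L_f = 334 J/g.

T_f ≈ 36.0 °C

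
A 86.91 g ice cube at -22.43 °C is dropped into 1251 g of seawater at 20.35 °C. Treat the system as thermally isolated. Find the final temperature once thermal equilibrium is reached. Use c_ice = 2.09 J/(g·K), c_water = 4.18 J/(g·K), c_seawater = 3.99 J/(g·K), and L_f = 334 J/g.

T_f ≈ 12.8 °C

Energy balance with sensible and latent terms:
ice -22.43→0 °C: 86.91×2.09×22.43 = 4074.2; fusion: m_ice L_f = 86.91×334 = 29028; warm the meltwater: 363.28 T; seawater: 4991.5(T − 20.35)
5354.8 T = 101577 − 33102 = 68475
T ≈ 12.79 °C. Since T > 0 °C, the all-ice-melts assumption holds.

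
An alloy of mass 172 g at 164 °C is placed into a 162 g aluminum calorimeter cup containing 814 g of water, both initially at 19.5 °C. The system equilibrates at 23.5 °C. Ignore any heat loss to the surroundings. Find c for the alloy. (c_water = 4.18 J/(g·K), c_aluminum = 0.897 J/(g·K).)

Conservation of energy gives ΣQ = 0:
172·c·(23.5 − 164) + 814·4.18·(23.5 − 19.5) + 162·0.897·(23.5 − 19.5) = 0
-24166 c = -14191
c = -14191/-24166 ≈ 0.5872 J/(g·K)

c ≈ 0.587 J/(g·K)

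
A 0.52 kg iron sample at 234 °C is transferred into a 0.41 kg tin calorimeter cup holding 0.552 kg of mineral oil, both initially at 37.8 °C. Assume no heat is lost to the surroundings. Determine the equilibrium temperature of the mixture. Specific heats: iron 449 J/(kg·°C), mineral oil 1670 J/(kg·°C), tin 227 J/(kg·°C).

T_f ≈ 74.5 °C

Setting the total heat transfer to zero:
0.52·449·(T − 234) + 0.552·1670·(T − 37.8) + 0.41·227·(T − 37.8) = 0
233.48(T − 234) + 921.84(T − 37.8) + 93.07(T − 37.8) = 0
(233.48 + 921.84 + 93.07) T = 233.48·234 + 921.84·37.8 + 93.07·37.8
T = 92998 / 1248.4 = 74.5 °C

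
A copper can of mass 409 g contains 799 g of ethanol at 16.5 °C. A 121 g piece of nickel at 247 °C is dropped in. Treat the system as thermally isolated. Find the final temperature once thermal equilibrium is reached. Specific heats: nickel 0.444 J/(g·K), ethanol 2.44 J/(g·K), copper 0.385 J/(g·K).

T_f ≈ 22.2 °C

With ΣQ=0 the equilibrium temperature is the m·c-weighted mean:
T_f = (53.72·247 + 1949.6·16.5 + 157.47·16.5) / (53.72 + 1949.6 + 157.47)
    = 48036 / 2160.7 ≈ 22.23 °C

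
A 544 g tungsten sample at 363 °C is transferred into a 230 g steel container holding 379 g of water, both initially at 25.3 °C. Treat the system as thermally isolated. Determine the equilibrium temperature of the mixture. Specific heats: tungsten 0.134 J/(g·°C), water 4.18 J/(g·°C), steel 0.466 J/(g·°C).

T_f ≈ 39.3 °C

T_f = Σ m_i c_i T_i / Σ m_i c_i:
T_f = (72.9·363 + 1584.2·25.3 + 107.18·25.3) / (72.9 + 1584.2 + 107.18)
    = 69254 / 1764.3 ≈ 39.25 °C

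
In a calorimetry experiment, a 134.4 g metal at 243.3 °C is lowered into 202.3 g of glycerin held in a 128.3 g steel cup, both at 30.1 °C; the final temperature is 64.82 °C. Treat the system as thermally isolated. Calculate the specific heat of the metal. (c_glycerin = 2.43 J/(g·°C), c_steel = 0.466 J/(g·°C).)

Net heat exchanged in the isolated system is zero:
134.4×c×(64.82 − 243.3) + 202.3×2.43×(64.82 − 30.1) + 128.3×0.466×(64.82 − 30.1) = 0
-23988 c = -19144
c = -19144/-23988 ≈ 0.7981 J/(g·°C)

c ≈ 0.798 J/(g·°C)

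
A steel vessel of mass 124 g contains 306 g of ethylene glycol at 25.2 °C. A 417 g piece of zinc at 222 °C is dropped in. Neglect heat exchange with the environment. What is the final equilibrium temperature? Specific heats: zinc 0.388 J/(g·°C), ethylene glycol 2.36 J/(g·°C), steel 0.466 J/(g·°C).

T_f ≈ 59.0 °C

Net heat exchanged in the isolated system is zero:
417*0.388*(T − 222) + 306*2.36*(T − 25.2) + 124*0.466*(T − 25.2) = 0
161.8(T − 222) + 722.16(T − 25.2) + 57.78(T − 25.2) = 0
941.74 T = 55573
T ≈ 59.01 °C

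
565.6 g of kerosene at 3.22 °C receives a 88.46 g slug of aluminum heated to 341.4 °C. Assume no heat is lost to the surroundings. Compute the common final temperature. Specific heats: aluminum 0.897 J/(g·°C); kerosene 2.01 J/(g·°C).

With ΣQ=0 the equilibrium temperature is the m·c-weighted mean:
T_f = (79.35·341.4 + 1136.9·3.22) / (79.35 + 1136.9)
    = 30750 / 1216.2 ≈ 25.28 °C

T_f ≈ 25.3 °C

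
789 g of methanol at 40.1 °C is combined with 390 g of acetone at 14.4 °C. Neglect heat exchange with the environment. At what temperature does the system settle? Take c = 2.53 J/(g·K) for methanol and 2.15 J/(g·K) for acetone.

T_f is the heat-capacity-weighted average of the initial temperatures:
T_f = (1996.2*40.1 + 838.5*14.4) / (1996.2 + 838.5)
    = 92121 / 2834.7 ≈ 32.50 °C

T_f ≈ 32.5 °C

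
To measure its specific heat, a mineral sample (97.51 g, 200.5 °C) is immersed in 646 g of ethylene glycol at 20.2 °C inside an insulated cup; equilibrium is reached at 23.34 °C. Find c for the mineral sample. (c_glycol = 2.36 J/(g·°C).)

Let T be the final temperature. ΣQ_i = 0:
97.51×c×(23.34 − 200.5) + 646×2.36×(23.34 − 20.2) = 0
-17275 c = -4787.1
c = -4787.1/-17275 ≈ 0.2771 J/(g·°C)

c ≈ 0.277 J/(g·°C)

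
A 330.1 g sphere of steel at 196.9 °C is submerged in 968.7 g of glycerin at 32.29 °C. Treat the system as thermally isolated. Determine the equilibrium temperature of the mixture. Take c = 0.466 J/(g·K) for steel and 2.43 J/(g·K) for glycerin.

T_f ≈ 42.4 °C

Energy conservation, ΣQ = 0:
330.1·0.466·(T − 196.9) + 968.7·2.43·(T − 32.29) = 0
153.83(T − 196.9) + 2353.9(T − 32.29) = 0
2507.8 T = 106297
T = 106297/2507.8 ≈ 42.39 °C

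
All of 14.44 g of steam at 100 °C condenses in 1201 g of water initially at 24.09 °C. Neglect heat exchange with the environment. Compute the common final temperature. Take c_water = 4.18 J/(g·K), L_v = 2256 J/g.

T_f ≈ 31.4 °C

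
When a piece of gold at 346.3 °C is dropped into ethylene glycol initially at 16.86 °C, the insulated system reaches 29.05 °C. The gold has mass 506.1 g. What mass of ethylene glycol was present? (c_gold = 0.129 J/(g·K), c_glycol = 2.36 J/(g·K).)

Heat lost by the gold = heat gained by the glycol:
506.1·0.129·(346.3 − 29.05) = m·2.36·(29.05 − 16.86)
28.77 m = 20712  ⇒  m ≈ 720 g

m ≈ 720 g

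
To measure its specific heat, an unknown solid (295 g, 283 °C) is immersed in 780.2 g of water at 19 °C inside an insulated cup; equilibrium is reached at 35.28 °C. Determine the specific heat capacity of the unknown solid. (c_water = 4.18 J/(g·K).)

c ≈ 0.727 J/(g·K)

Heat lost by the unknown solid = heat gained by the water:
295·c·(283 − 35.28) = 780.2·4.18·(35.28 − 19)
73077 c = 53093  ⇒  c ≈ 0.7265 J/(g·K)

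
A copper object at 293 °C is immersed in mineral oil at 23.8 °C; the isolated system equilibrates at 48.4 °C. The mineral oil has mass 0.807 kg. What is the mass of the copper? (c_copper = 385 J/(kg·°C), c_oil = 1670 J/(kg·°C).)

Taking heat into each body as positive, Σ m c ΔT = 0:
m×385×(48.4 − 293) + 0.807×1670×(48.4 − 23.8) = 0
-94171 m = -33153
m = -33153/-94171 ≈ 0.3521 kg

m ≈ 0.352 kg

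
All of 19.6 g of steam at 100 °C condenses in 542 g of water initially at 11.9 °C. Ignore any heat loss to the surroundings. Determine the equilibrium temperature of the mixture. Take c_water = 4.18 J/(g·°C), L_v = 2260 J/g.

Heat gained plus heat lost sum to zero:
steam→water at 100 °C releases m L_v = 19.6×2260 = 44296
  condensed water 100 °C→T: 81.93(T − 100)
  water warms: 542×4.18×(T − 11.9) = 2265.6(T − 11.9)
2347.5 T = 44296 + 8192.8 + 26960 = 79449
T ≈ 33.84 °C — below 100 °C, confirming all the steam condensed.

T_f ≈ 33.8 °C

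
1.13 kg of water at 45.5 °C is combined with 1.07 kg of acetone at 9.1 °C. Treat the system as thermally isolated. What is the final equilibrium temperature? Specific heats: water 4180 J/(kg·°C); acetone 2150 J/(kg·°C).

T_f ≈ 33.6 °C

Heat lost by the water equals heat gained by the acetone:
1.13*4180*(45.5 − T) = 1.07*2150*(T − 9.1)
4723.4(45.5 − T) = 2300.5(T − 9.1)
7023.9 T = 235849  ⇒  T ≈ 33.58 °C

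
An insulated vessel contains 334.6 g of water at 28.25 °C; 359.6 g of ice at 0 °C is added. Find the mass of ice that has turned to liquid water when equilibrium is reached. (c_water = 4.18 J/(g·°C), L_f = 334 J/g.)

Water can give up m c ΔT = 334.6·4.18·28.25 = 39511 J before reaching 0 °C.
To melt every bit of ice: 359.6·334 = 120106 J.
That's not enough to melt it all — equilibrium is at 0 °C with ice remaining.
Mass melted = 39511/334 ≈ 118.3 g.

m_melted ≈ 118 g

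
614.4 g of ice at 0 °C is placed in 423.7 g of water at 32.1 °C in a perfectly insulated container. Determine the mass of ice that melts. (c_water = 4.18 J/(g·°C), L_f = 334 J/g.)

Cooling the water to 0 °C releases 423.7×4.18×32.1 = 56851 J.
Fully melting the ice requires m_ice L_f = 614.4×334 = 205210 J.
Since 56851 < 205210 J, not all the ice melts; equilibrium is at 0 °C.
Mass melted = 56851/334 ≈ 170.2 g.

m_melted ≈ 170 g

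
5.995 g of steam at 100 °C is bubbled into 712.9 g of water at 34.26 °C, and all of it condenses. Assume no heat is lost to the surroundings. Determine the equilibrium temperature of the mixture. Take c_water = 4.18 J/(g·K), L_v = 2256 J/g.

T_f ≈ 39.3 °C

Energy balance with sensible and latent terms:
steam→water at 100 °C releases m L_v = 5.995·2256 = 13525; condensed water 100 °C→T: 25.06(T − 100); original water: 2979.9(T − 34.26)
3005 T = 13525 + 2505.9 + 102092 = 118123
T ≈ 39.31 °C, under the boiling point, so the assumption holds.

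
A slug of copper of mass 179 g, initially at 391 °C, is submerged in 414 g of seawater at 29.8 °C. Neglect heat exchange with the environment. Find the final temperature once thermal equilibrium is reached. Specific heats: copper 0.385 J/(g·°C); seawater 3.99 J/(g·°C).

T_f = Σ m_i c_i T_i / Σ m_i c_i:
T_f = (68.92·391 + 1651.9·29.8) / (68.92 + 1651.9)
    = 76171 / 1720.8 ≈ 44.27 °C

T_f ≈ 44.3 °C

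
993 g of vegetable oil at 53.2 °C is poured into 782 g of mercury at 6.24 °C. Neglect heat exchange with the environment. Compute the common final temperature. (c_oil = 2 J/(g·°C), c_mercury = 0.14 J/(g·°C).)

T_f is the heat-capacity-weighted average of the initial temperatures:
T_f = (1986*53.2 + 109.48*6.24) / (1986 + 109.48)
    = 106338 / 2095.5 ≈ 50.75 °C

T_f ≈ 50.7 °C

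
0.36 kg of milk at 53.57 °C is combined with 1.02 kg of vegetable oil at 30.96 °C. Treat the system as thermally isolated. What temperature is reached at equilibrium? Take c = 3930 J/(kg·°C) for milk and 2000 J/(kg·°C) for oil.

T_f = Σ m_i c_i T_i / Σ m_i c_i:
T_f = (1414.8×53.57 + 2040×30.96) / (1414.8 + 2040)
    = 138949 / 3454.8 ≈ 40.22 °C

T_f ≈ 40.2 °C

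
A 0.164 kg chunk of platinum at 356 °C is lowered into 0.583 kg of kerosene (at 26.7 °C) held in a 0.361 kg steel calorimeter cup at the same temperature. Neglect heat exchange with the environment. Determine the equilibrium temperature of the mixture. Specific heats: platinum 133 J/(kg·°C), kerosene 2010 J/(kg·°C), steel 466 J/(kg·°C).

T_f ≈ 32.0 °C

Setting the total heat transfer to zero:
0.164×133×(T − 356) + 0.583×2010×(T − 26.7) + 0.361×466×(T − 26.7) = 0
1361.9 T = 43545
T = 43545/1361.9 ≈ 31.97 °C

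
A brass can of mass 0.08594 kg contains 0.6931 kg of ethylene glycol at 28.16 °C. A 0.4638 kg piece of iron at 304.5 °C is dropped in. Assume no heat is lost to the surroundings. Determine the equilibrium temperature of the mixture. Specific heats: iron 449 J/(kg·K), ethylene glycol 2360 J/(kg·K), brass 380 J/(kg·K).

Conservation of energy gives ΣQ = 0:
0.4638·449·(T − 304.5) + 0.6931·2360·(T − 28.16) + 0.08594·380·(T − 28.16) = 0
208.25(T − 304.5) + 1635.7(T − 28.16) + 32.66(T − 28.16) = 0
(208.25 + 1635.7 + 32.66) T = 208.25·304.5 + 1635.7·28.16 + 32.66·28.16
T = 110392 / 1876.6 = 58.8 °C

T_f ≈ 58.8 °C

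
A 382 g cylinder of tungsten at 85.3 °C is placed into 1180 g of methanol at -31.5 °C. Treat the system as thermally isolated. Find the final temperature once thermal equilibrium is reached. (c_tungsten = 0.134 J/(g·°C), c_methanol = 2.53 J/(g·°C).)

T_f ≈ -29.5 °C

Heat lost by the tungsten equals heat gained by the methanol:
382×0.134×(85.3 − T) = 1180×2.53×(T − (-31.5))
51.19(85.3 − T) = 2985.4(T − (-31.5))
3036.6 T = -89674  ⇒  T ≈ -29.53 °C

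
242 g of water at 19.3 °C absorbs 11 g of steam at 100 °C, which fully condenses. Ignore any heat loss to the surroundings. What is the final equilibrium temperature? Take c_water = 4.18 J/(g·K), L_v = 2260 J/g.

T_f ≈ 46.3 °C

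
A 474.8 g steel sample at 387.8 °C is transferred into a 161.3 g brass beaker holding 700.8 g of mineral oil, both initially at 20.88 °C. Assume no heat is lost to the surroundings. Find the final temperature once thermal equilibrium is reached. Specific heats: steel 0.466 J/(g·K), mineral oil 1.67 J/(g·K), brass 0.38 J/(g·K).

T_f ≈ 76.8 °C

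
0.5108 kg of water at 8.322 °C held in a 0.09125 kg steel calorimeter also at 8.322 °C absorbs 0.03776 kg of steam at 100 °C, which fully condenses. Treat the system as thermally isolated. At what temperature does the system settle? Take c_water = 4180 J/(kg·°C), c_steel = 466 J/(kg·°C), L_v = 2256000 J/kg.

T_f ≈ 51.0 °C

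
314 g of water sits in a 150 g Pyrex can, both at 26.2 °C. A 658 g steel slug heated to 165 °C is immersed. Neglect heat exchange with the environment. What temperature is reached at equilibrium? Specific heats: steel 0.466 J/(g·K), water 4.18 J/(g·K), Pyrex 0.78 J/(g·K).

T_f ≈ 50.7 °C

With ΣQ=0 the equilibrium temperature is the m·c-weighted mean:
T_f = (306.63*165 + 1312.5*26.2 + 117*26.2) / (306.63 + 1312.5 + 117)
    = 88047 / 1736.1 ≈ 50.71 °C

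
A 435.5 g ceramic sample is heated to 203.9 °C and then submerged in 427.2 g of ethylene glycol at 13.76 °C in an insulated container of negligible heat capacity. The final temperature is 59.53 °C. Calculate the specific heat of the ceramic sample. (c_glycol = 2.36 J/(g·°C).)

c ≈ 0.734 J/(g·°C)

Energy conservation, ΣQ = 0:
435.5·c·(59.53 − 203.9) + 427.2·2.36·(59.53 − 13.76) = 0
-62873 c = -46145
c = -46145/-62873 ≈ 0.7339 J/(g·°C)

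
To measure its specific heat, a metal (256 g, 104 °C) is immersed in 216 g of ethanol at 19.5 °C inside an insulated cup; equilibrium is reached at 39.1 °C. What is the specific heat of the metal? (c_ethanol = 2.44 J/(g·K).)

c ≈ 0.622 J/(g·K)

Heat lost by the metal = heat gained by the ethanol:
256×c×(104 − 39.1) = 216×2.44×(39.1 − 19.5)
16614 c = 10330  ⇒  c ≈ 0.6217 J/(g·K)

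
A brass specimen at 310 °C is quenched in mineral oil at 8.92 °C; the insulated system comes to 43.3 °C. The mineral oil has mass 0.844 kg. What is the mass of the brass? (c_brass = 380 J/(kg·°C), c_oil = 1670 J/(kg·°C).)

m ≈ 0.478 kg

Conservation of energy gives ΣQ = 0:
m×380×(43.3 − 310) + 0.844×1670×(43.3 − 8.92) = 0
-101346 m = -48458
m = -48458/-101346 ≈ 0.4781 kg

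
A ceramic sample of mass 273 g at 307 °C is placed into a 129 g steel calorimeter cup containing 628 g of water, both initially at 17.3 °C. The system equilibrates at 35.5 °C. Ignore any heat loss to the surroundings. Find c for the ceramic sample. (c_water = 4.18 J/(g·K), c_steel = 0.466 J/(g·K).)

c ≈ 0.659 J/(g·K)

Let T be the final temperature. ΣQ_i = 0:
273·c·(35.5 − 307) + 628·4.18·(35.5 − 17.3) + 129·0.466·(35.5 − 17.3) = 0
-74120 c = -48870
c = -48870/-74120 ≈ 0.6593 J/(g·K)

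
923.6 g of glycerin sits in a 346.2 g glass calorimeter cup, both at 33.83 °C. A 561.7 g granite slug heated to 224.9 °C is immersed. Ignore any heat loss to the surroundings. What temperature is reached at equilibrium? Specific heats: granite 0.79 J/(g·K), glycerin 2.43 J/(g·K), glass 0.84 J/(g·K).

Heat gained plus heat lost sum to zero:
561.7·0.79·(T − 224.9) + 923.6·2.43·(T − 33.83) + 346.2·0.84·(T − 33.83) = 0
443.74(T − 224.9) + 2244.3(T − 33.83) + 290.81(T − 33.83) = 0
(443.74 + 2244.3 + 290.81) T = 443.74·224.9 + 2244.3·33.83 + 290.81·33.83
T = 185562/2978.9 ≈ 62.29 °C

T_f ≈ 62.3 °C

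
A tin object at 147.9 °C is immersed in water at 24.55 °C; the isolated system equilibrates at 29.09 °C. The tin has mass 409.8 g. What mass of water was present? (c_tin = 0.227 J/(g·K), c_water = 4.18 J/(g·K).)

|Q_tin| = |Q_water|:
409.8×0.227×(147.9 − 29.09) = m×4.18×(29.09 − 24.55)
18.98 m = 11052  ⇒  m ≈ 582.4 g

m ≈ 582 g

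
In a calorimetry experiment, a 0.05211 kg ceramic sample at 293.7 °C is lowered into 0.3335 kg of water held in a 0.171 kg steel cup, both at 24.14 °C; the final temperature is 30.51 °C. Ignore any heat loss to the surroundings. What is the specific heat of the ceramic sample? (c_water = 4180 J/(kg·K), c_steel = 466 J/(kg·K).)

c ≈ 684 J/(kg·K)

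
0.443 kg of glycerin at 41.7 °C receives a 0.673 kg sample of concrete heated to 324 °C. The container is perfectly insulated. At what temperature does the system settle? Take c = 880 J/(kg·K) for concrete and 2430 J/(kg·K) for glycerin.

Net heat exchanged in the isolated system is zero:
0.673×880×(T − 324) + 0.443×2430×(T − 41.7) = 0
592.24(T − 324) + 1076.5(T − 41.7) = 0
1668.7 T = 236775
T = 236775/1668.7 ≈ 141.89 °C

T_f ≈ 141.9 °C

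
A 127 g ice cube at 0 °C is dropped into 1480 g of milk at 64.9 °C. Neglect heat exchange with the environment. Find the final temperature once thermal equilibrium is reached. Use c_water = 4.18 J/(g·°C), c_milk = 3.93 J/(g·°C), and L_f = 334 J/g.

Net heat exchanged in the isolated system is zero:
fusion: m_ice L_f = 127×334 = 42418
  meltwater 0→T: 127×4.18×T = 530.86 T
  milk: 5816.4(T − 64.9)
6347.3 T = 377484 − 42418 = 335066
T ≈ 52.79 °C. Since T > 0 °C, the all-ice-melts assumption holds.

T_f ≈ 52.8 °C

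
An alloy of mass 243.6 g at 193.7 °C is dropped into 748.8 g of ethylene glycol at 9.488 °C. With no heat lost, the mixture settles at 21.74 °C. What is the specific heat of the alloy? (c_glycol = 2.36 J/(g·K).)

c ≈ 0.517 J/(g·K)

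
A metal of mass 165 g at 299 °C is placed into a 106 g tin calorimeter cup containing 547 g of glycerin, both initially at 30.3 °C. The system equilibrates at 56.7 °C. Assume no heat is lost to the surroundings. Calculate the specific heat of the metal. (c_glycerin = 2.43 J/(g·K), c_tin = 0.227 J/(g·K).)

c ≈ 0.894 J/(g·K)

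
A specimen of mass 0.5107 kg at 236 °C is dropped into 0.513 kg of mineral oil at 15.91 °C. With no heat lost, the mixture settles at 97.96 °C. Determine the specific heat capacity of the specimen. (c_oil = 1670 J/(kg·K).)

c ≈ 997 J/(kg·K)

Taking heat into each body as positive, Σ m c ΔT = 0:
0.5107×c×(97.96 − 236) + 0.513×1670×(97.96 − 15.91) = 0
-70.5 c = -70293
c = -70293/-70.5 ≈ 997.1 J/(kg·K)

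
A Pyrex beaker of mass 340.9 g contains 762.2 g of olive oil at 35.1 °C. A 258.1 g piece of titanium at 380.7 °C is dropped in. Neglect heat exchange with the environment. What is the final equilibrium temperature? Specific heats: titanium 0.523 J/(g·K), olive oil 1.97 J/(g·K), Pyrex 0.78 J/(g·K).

T_f ≈ 59.6 °C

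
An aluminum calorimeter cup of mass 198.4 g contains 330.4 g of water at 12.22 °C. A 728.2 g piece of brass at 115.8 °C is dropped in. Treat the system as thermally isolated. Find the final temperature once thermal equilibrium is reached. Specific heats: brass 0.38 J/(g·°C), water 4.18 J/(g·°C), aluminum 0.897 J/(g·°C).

T_f ≈ 27.8 °C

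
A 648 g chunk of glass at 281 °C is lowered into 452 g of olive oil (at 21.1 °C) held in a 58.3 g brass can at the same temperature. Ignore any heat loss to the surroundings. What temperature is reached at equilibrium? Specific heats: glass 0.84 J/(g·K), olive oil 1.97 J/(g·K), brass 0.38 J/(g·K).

T_f ≈ 118.2 °C

T_f is the heat-capacity-weighted average of the initial temperatures:
T_f = (544.32×281 + 890.44×21.1 + 22.15×21.1) / (544.32 + 890.44 + 22.15)
    = 172210 / 1456.9 ≈ 118.20 °C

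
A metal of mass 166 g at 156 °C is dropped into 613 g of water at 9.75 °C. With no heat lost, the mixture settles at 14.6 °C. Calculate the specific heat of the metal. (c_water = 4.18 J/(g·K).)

Net heat exchanged in the isolated system is zero:
166·c·(14.6 − 156) + 613·4.18·(14.6 − 9.75) = 0
-23472 c = -12427
c = -12427/-23472 ≈ 0.5294 J/(g·K)

c ≈ 0.529 J/(g·K)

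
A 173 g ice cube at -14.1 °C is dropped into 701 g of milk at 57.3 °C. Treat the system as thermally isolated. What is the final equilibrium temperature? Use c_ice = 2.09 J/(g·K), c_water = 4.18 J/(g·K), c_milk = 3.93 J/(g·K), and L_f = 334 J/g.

T_f ≈ 27.3 °C

Energy conservation, ΣQ = 0:
warm ice to 0 °C: 173×2.09×(0 − (-14.1)) = 5098.1
  fusion: m_ice L_f = 173×334 = 57782
  meltwater 0→T: 173×4.18×T = 723.14 T
  milk: 2754.9(T − 57.3)
3478.1 T = 157857 − 62880 = 94977
T ≈ 27.31 °C (positive, so assuming full melt was valid).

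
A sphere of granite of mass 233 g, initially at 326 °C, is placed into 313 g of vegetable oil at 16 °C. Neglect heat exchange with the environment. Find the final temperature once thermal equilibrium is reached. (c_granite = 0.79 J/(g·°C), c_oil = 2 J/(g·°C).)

T_f ≈ 86.4 °C

T_f is the heat-capacity-weighted average of the initial temperatures:
T_f = (184.07*326 + 626*16) / (184.07 + 626)
    = 70023 / 810.07 ≈ 86.44 °C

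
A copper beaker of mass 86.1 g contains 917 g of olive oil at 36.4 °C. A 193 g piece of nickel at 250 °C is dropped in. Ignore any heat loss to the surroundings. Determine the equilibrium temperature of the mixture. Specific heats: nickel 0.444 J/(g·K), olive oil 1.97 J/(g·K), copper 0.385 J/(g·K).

T_f ≈ 45.9 °C

With ΣQ=0 the equilibrium temperature is the m·c-weighted mean:
T_f = (85.69×250 + 1806.5×36.4 + 33.15×36.4) / (85.69 + 1806.5 + 33.15)
    = 88386 / 1925.3 ≈ 45.91 °C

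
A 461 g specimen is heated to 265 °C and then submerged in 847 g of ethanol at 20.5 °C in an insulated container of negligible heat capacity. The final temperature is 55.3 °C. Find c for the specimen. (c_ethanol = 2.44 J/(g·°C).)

c ≈ 0.744 J/(g·°C)

Conservation of energy gives ΣQ = 0:
461×c×(55.3 − 265) + 847×2.44×(55.3 − 20.5) = 0
-96672 c = -71920
c = -71920/-96672 ≈ 0.744 J/(g·°C)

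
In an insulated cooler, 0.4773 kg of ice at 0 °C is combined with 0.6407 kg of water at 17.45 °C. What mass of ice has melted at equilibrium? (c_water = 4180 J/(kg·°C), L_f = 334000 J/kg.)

m_melted ≈ 0.14 kg

Heat available from the water dropping to 0 °C: 0.6407·4180·17.45 = 46733 J.
Melting all 0.4773 kg of ice would need 0.4773·334000 = 159418 J.
46733 J < 159418 J, so only part of the ice melts and the system sits at 0 °C.
m_melt = 46733 / L_f = 0.1399 kg.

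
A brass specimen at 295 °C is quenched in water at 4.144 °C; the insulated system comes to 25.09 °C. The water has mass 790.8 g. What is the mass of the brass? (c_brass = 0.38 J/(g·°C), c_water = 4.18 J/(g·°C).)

m ≈ 675 g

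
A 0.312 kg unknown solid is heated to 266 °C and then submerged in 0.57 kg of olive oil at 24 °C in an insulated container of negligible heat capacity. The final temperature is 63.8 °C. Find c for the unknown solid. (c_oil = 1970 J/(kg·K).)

Heat lost by the unknown solid = heat gained by the oil:
0.312×c×(266 − 63.8) = 0.57×1970×(63.8 − 24)
63.09 c = 44691  ⇒  c ≈ 708.4 J/(kg·K)

c ≈ 708 J/(kg·K)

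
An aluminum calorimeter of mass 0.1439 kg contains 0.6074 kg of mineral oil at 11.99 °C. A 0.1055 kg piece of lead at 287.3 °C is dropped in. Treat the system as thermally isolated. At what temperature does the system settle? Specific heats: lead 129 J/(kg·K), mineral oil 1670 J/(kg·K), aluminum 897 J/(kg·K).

T_f ≈ 15.2 °C

Conservation of energy gives ΣQ = 0:
0.1055*129*(T − 287.3) + 0.6074*1670*(T − 11.99) + 0.1439*897*(T − 11.99) = 0
1157 T = 17620
T ≈ 15.23 °C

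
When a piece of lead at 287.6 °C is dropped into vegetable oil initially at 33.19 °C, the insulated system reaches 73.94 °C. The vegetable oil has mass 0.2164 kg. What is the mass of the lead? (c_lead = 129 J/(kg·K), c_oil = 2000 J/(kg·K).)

m ≈ 0.64 kg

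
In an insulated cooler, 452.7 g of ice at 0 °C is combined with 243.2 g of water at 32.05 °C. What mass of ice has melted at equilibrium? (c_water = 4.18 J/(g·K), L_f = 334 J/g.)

m_melted ≈ 97.5 g

Water can give up m c ΔT = 243.2×4.18×32.05 = 32581 J before reaching 0 °C.
Melting all 452.7 g of ice would need 452.7×334 = 151202 J.
Since 32581 < 151202 J, not all the ice melts; equilibrium is at 0 °C.
Mass melted = 32581/334 ≈ 97.55 g.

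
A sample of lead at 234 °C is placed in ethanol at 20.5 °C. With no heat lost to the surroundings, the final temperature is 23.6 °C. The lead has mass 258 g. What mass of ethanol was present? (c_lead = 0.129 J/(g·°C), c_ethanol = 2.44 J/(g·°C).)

Conservation of energy gives ΣQ = 0:
258×0.129×(23.6 − 234) + m×2.44×(23.6 − 20.5) = 0
7.564 m = 7002.5
m = 7002.5/7.564 ≈ 925.8 g

m ≈ 926 g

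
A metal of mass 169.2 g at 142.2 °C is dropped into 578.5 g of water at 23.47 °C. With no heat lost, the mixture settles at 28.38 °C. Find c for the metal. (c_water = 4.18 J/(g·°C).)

Setting the total heat transfer to zero:
169.2×c×(28.38 − 142.2) + 578.5×4.18×(28.38 − 23.47) = 0
-19258 c = -11873
c = -11873/-19258 ≈ 0.6165 J/(g·°C)

c ≈ 0.617 J/(g·°C)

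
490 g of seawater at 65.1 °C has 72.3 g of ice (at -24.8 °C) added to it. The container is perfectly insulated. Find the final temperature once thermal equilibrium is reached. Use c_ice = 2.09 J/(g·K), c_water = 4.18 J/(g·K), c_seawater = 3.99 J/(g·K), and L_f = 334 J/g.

Taking heat into each body as positive, Σ m c ΔT = 0:
warm ice to 0 °C: 72.3·2.09·(0 − (-24.8)) = 3747.5
  melt ice: 72.3·334 = 24148
  warm the meltwater: 302.21 T
  seawater cools: 490·3.99·(T − 65.1) = 1955.1(T − 65.1)
2257.3 T = 127277 − 27896 = 99381
T ≈ 44.03 °C — above 0 °C, consistent with complete melting.

T_f ≈ 44.0 °C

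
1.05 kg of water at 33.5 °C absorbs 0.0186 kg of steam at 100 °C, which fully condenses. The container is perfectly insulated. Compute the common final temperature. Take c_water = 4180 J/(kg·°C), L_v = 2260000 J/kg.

T_f ≈ 44.1 °C

Conservation of energy gives ΣQ = 0:
steam→water at 100 °C releases m L_v = 0.0186×2260000 = 42036
  condensate cools 100→T: 0.0186×4180×(T − 100) = 77.75(T − 100)
  water warms: 1.05×4180×(T − 33.5) = 4389(T − 33.5)
4466.7 T = 42036 + 7774.8 + 147032 = 196842
T ≈ 44.07 °C — below 100 °C, confirming all the steam condensed.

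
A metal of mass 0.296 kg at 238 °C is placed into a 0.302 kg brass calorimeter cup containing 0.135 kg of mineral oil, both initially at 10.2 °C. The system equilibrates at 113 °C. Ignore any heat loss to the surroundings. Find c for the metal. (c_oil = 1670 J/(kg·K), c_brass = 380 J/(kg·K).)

Conservation of energy gives ΣQ = 0:
0.296×c×(113 − 238) + 0.135×1670×(113 − 10.2) + 0.302×380×(113 − 10.2) = 0
-37 c = -34974
c = -34974/-37 ≈ 945.2 J/(kg·K)

c ≈ 945 J/(kg·K)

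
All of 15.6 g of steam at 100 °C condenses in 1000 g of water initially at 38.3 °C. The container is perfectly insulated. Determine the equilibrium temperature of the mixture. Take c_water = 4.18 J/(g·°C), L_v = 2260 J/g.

T_f ≈ 47.6 °C

Heat gained plus heat lost sum to zero:
latent heat released on condensation: 15.6·2260 = 35256
  condensed water 100 °C→T: 65.21(T − 100)
  water warms: 1000·4.18·(T − 38.3) = 4180(T − 38.3)
4245.2 T = 35256 + 6520.8 + 160094 = 201871
T ≈ 47.55 °C, under the boiling point, so the assumption holds.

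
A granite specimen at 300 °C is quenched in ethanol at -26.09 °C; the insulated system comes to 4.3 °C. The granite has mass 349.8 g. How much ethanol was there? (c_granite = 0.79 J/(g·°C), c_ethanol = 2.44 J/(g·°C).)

m ≈ 1100 g

|Q_granite| = |Q_ethanol|:
349.8×0.79×(300 − 4.3) = m×2.44×(4.3 − (-26.09))
74.15 m = 81714  ⇒  m ≈ 1102 g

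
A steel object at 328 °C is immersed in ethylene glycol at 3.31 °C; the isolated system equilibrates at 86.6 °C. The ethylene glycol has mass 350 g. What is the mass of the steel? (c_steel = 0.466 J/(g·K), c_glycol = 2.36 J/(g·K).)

m ≈ 612 g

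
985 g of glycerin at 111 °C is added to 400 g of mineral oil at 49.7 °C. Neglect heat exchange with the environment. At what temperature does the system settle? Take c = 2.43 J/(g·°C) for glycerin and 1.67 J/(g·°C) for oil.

Heat gained plus heat lost sum to zero:
985*2.43*(T − 111) + 400*1.67*(T − 49.7) = 0
(2393.6 + 668) T = 2393.6*111 + 668*49.7
T ≈ 97.62 °C

T_f ≈ 97.6 °C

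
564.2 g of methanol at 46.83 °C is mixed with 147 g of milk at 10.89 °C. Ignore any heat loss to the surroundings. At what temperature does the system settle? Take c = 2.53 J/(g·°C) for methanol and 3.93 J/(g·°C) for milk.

Conservation of energy gives ΣQ = 0:
564.2*2.53*(T − 46.83) + 147*3.93*(T − 10.89) = 0
1427.4(T − 46.83) + 577.71(T − 10.89) = 0
2005.1 T = 73138
T = 73138 / 2005.1 = 36.5 °C

T_f ≈ 36.5 °C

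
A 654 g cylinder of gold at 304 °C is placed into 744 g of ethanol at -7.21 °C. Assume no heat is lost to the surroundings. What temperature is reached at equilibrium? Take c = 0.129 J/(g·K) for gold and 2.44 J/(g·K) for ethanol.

T_f ≈ 6.6 °C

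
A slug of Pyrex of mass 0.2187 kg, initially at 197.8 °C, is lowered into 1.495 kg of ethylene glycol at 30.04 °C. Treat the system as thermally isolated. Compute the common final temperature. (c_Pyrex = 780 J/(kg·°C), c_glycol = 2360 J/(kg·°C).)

T_f ≈ 37.8 °C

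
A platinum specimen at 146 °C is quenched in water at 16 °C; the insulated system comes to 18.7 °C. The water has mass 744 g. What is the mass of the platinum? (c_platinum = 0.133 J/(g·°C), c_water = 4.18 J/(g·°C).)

m ≈ 496 g

Let T be the final temperature. ΣQ_i = 0:
m·0.133·(18.7 − 146) + 744·4.18·(18.7 − 16) = 0
-16.93 m = -8396.8
m = -8396.8/-16.93 ≈ 495.9 g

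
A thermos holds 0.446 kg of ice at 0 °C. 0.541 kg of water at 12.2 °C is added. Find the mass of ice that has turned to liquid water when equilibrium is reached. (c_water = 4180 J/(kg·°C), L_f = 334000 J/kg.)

m_melted ≈ 0.0826 kg

Cooling the water to 0 °C releases 0.541×4180×12.2 = 27589 J.
Fully melting the ice requires m_ice L_f = 0.446×334000 = 148964 J.
Since 27589 < 148964 J, not all the ice melts; equilibrium is at 0 °C.
m_melted×334000 = 27589  ⇒  m_melted ≈ 0.0826 kg.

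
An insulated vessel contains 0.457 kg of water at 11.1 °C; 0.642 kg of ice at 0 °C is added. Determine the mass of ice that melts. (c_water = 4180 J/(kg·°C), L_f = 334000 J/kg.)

m_melted ≈ 0.0635 kg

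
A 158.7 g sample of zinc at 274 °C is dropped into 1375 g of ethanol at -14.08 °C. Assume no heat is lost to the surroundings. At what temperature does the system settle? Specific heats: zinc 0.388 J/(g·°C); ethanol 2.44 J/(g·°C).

T_f ≈ -8.9 °C

T_f = Σ m_i c_i T_i / Σ m_i c_i:
T_f = (61.58·274 + 3355·(-14.08)) / (61.58 + 3355)
    = -30367 / 3416.6 ≈ -8.89 °C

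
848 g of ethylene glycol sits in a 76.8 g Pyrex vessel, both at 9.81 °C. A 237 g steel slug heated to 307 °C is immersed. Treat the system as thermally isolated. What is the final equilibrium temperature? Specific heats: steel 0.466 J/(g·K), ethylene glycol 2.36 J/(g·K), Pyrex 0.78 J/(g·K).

Net heat exchanged in the isolated system is zero:
237×0.466×(T − 307) + 848×2.36×(T − 9.81) + 76.8×0.78×(T − 9.81) = 0
110.44(T − 307) + 2001.3(T − 9.81) + 59.9(T − 9.81) = 0
(110.44 + 2001.3 + 59.9) T = 110.44×307 + 2001.3×9.81 + 59.9×9.81
T ≈ 24.92 °C

T_f ≈ 24.9 °C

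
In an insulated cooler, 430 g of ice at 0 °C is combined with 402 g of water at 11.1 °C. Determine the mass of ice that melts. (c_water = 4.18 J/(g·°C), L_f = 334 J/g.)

m_melted ≈ 55.8 g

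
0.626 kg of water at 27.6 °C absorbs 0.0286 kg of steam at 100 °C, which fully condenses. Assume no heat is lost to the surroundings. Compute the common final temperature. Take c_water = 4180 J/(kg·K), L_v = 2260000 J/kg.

T_f ≈ 54.4 °C

Energy conservation, ΣQ = 0:
steam→water at 100 °C releases m L_v = 0.0286×2260000 = 64636; condensate cools 100→T: 0.0286×4180×(T − 100) = 119.55(T − 100); original water: 2616.7(T − 27.6)
2736.2 T = 64636 + 11955 + 72220 = 148811
T ≈ 54.39 °C — below 100 °C, confirming all the steam condensed.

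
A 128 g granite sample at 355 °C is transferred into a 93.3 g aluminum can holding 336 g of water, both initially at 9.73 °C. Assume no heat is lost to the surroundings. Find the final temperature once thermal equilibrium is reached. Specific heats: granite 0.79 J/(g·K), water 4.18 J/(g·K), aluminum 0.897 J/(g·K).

Taking heat into each body as positive, Σ m c ΔT = 0:
128*0.79*(T − 355) + 336*4.18*(T − 9.73) + 93.3*0.897*(T − 9.73) = 0
1589.3 T = 50377
T = 50377/1589.3 ≈ 31.70 °C

T_f ≈ 31.7 °C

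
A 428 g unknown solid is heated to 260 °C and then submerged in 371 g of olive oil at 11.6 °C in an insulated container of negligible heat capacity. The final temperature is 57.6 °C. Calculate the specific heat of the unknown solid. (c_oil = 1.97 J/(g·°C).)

m_s c (T_s − T_f) = m_oil c_oil (T_f − T_0):
428·c·(260 − 57.6) = 371·1.97·(57.6 − 11.6)
86627 c = 33620  ⇒  c ≈ 0.3881 J/(g·°C)

c ≈ 0.388 J/(g·°C)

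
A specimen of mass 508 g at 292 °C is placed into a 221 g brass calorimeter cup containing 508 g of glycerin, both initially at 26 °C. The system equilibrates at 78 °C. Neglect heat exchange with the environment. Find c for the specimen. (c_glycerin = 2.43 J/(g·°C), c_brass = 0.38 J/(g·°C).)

c ≈ 0.631 J/(g·°C)

Taking heat into each body as positive, Σ m c ΔT = 0:
508·c·(78 − 292) + 508·2.43·(78 − 26) + 221·0.38·(78 − 26) = 0
-108712 c = -68558
c = -68558/-108712 ≈ 0.6306 J/(g·°C)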